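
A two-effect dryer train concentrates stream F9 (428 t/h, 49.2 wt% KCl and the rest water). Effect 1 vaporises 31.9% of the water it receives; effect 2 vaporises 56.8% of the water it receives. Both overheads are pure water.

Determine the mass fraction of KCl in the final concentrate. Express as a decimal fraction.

water in feed = 428×0.508 = 217.42 t/h.
After stage 1: water left = (1−0.319)×217.42 = 148.07; stream total = 358.64 t/h.
After stage 2: water left = (1−0.568)×148.07 = 63.964; final concentrate = 274.54 t/h.
KCl fraction = 210.58/274.54 = 0.7670.

0.7670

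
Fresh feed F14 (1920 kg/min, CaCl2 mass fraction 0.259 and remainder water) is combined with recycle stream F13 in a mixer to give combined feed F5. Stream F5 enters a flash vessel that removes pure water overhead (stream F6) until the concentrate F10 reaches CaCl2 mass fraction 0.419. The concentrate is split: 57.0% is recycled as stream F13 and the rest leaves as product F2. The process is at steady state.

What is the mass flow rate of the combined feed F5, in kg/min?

3493 kg/min

Overall CaCl2 balance (none leaves overhead): CaCl2 in fresh feed = CaCl2 in product, i.e. 1920×0.259 = (1−0.570)·F10·0.419.
F10 = 497.28/(0.419×0.430) = 2760.1 kg/min.
Recycle F13 = 0.570×2760.1 = 1573.2 kg/min.
Combined feed F5 = 1920 + 1573.2 = 3493.2 kg/min.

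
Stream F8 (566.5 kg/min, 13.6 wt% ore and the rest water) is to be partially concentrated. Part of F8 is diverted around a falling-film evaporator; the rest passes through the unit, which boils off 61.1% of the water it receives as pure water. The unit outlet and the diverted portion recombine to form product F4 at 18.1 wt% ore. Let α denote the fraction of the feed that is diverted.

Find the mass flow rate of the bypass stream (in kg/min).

299.7 kg/min

All 566.5×0.136 = 77.044 kg/min of ore reaches F4, so F4 = 77.044/0.181 = 425.66 kg/min and vapour = 140.84 kg/min.
The evaporator receives (1−α)·566.5 of feed at 0.864 water and removes 0.611 of that water:
0.611×0.864×(1−α)×566.5 = 140.84
(1−α) = 140.84/299.06 = 0.4710;  α = 0.5290.
Bypass flow = 0.5290×566.5 = 299.7 kg/min.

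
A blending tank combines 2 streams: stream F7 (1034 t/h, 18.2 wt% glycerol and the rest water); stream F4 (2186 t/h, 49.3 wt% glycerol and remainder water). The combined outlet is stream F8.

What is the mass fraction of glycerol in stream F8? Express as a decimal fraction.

Total flow out = 1034 + 2186 = 3220 t/h.
glycerol in = 1034×0.182 + 2186×0.493 = 1265.9 t/h.
glycerol mass fraction in F8 = 1265.9/3220 = 0.3931.

0.3931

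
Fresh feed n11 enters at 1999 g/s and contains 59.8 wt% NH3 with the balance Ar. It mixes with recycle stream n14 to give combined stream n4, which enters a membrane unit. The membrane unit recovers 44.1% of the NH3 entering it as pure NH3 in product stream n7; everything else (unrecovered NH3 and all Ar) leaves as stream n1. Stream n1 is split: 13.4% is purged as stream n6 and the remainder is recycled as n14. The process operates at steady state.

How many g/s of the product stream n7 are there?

1022 g/s

NH3 in n4: m_A = 1999×0.598 + (1−0.134)·(1−0.441)·m_A, so m_A = 1195.4/0.5159 = 2317.1 g/s.
Product n7 = 0.441×2317.1 = 1021.8 g/s.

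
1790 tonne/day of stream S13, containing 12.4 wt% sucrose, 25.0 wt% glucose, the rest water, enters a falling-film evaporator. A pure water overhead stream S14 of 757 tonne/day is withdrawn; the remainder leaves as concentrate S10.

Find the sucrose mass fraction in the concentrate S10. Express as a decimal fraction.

sucrose is not removed: 1790×0.124 = 221.96 tonne/day of sucrose enters S10.
Concentrate = 1790 − 757 = 1033 tonne/day.
Mass fraction = 221.96/1033 = 0.215.

0.215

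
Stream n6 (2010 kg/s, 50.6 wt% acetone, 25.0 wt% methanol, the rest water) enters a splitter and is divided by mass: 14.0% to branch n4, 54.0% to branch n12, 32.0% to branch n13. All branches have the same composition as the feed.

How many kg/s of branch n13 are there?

643.2 kg/s

Branch n13 flow = 0.320×2010 = 643.2 kg/s.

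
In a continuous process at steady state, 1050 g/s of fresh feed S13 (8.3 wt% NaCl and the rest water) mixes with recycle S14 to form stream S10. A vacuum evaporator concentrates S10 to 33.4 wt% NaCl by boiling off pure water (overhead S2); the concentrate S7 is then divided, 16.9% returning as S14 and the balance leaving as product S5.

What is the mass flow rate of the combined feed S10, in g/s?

1103 g/s

Overall NaCl balance (none leaves overhead): NaCl in fresh feed = NaCl in product, i.e. 1050×0.083 = (1−0.169)·S7·0.334.
S7 = 87.15/(0.334×0.831) = 313.99 g/s.
Recycle S14 = 0.169×313.99 = 53.065 g/s.
Combined feed S10 = 1050 + 53.065 = 1103.1 g/s.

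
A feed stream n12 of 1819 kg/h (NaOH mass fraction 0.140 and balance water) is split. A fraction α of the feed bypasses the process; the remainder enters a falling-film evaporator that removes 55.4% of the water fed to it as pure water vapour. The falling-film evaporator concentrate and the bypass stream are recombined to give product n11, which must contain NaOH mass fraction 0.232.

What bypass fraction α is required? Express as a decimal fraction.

0.168

All 1819×0.140 = 254.66 kg/h of NaOH reaches n11, so n11 = 254.66/0.232 = 1097.7 kg/h and vapour = 721.33 kg/h.
The evaporator receives (1−α)·1819 of feed at 0.860 water and removes 0.554 of that water:
0.554×0.860×(1−α)×1819 = 721.33
(1−α) = 721.33/866.64 = 0.8323;  α = 0.1677.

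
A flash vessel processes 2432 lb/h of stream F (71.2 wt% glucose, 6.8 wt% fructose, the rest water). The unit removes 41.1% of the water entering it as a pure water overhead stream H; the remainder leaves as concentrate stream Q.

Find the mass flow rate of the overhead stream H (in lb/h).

219.9 lb/h

water entering = 2432×0.220 = 535.04 lb/h; overhead removed = 0.411×535.04 = 219.9 lb/h.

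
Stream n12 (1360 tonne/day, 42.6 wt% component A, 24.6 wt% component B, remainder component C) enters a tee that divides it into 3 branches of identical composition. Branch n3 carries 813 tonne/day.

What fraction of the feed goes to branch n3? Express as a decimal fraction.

Fraction to n3 = 813/1360 = 0.5978.

0.598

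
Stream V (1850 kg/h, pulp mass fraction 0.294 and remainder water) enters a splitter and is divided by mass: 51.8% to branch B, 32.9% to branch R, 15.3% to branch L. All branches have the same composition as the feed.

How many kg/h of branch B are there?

958.3 kg/h

Branch B flow = 0.518×1850 = 958.3 kg/h.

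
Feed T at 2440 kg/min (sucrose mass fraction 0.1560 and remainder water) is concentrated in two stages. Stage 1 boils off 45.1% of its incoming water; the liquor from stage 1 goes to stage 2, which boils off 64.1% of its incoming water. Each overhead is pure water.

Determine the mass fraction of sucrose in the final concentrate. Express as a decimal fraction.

water in feed = 2440×0.844 = 2059.4 kg/min.
After stage 1: water left = (1−0.451)×2059.4 = 1130.6; stream total = 1511.2 kg/min.
After stage 2: water left = (1−0.641)×1130.6 = 405.88; final concentrate = 786.52 kg/min.
sucrose fraction = 380.64/786.52 = 0.4840.

0.4840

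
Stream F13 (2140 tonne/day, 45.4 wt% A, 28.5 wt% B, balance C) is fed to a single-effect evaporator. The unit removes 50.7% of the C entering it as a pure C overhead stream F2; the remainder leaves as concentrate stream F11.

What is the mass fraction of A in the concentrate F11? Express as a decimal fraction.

0.5232

A is not removed: 2140×0.454 = 971.56 tonne/day of A enters F11.
C entering = 2140×0.261 = 558.54 tonne/day; overhead removed = 0.507×558.54 = 283.18 tonne/day.
Concentrate = 2140 − 283.18 = 1856.8 tonne/day.
Mass fraction = 971.56/1856.8 = 0.5232.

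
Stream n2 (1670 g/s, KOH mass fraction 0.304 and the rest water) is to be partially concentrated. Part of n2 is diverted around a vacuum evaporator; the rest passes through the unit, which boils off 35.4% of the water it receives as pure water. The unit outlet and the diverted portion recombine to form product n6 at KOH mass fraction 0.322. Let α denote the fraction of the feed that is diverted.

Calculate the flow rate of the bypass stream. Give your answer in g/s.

All 1670×0.304 = 507.68 g/s of KOH reaches n6, so n6 = 507.68/0.322 = 1576.6 g/s and vapour = 93.354 g/s.
The evaporator receives (1−α)·1670 of feed at 0.696 water and removes 0.354 of that water:
0.354×0.696×(1−α)×1670 = 93.354
(1−α) = 93.354/411.46 = 0.2269;  α = 0.7731.
Bypass flow = 0.7731×1670 = 1291.1 g/s.

1291 g/s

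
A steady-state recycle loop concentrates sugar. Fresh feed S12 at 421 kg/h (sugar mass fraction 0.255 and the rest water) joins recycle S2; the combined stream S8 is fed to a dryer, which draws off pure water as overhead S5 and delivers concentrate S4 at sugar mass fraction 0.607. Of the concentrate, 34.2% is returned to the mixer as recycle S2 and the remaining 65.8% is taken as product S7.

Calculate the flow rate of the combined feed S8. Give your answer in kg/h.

Overall sugar balance (none leaves overhead): sugar in fresh feed = sugar in product, i.e. 421×0.255 = (1−0.342)·S4·0.607.
S4 = 107.36/(0.607×0.658) = 268.79 kg/h.
Recycle S2 = 0.342×268.79 = 91.925 kg/h.
Combined feed S8 = 421 + 91.925 = 512.93 kg/h.

512.9 kg/h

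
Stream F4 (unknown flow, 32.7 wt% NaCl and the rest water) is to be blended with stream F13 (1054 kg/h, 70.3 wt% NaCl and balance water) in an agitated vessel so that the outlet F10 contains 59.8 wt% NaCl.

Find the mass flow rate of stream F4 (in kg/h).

Let F4 be the unknown flow. Total out = 1054 + F4.
NaCl balance: 740.96 + 0.327·F4 = 0.598·(1054 + F4)
(0.327 − 0.598)·F4 = 0.598×1054 − 740.96 = -110.67
F4 = -110.67 / -0.271 = 408.38 kg/h

408.4 kg/h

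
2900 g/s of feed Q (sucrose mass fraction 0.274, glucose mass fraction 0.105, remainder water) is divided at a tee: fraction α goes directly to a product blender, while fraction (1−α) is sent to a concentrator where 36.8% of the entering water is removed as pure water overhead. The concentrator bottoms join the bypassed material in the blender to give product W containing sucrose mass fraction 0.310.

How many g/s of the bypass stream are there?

All 2900×0.274 = 794.6 g/s of sucrose reaches W, so W = 794.6/0.310 = 2563.2 g/s and vapour = 336.77 g/s.
The evaporator receives (1−α)·2900 of feed at 0.621 water and removes 0.368 of that water:
0.368×0.621×(1−α)×2900 = 336.77
(1−α) = 336.77/662.73 = 0.5082;  α = 0.4918.
Bypass flow = 0.4918×2900 = 1426.3 g/s.

1426 g/s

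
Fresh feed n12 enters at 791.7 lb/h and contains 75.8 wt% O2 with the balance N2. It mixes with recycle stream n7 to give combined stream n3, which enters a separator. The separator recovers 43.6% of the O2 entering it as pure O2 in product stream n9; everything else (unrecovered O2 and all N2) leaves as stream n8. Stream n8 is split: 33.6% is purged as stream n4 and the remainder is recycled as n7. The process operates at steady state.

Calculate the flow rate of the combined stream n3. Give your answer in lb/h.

1530 lb/h

N2 enters only via n12 and leaves only via the purge: 791.7×0.242 = 0.336×(N2 in n8), and the separator passes all N2, so N2 in n3 = N2 in n8 = 570.21 lb/h.
O2 in n3: m_A = 791.7×0.758 + (1−0.336)·(1−0.436)·m_A, so m_A = 600.11/0.6255 = 959.4 lb/h.
n3 = 959.4 + 570.21 = 1529.6 lb/h.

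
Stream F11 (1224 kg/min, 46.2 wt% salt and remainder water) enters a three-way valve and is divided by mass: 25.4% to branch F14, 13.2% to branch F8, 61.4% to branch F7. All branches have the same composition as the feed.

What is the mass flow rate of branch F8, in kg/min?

161.6 kg/min

Branch F8 flow = 0.132×1224 = 161.57 kg/min.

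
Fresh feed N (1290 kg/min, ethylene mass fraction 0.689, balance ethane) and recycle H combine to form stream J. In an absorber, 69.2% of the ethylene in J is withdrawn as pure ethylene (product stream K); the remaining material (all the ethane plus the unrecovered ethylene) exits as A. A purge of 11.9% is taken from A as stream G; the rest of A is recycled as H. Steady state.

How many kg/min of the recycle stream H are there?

ethane enters only via N and leaves only via the purge: 1290×0.311 = 0.119×(ethane in A), and the absorber passes all ethane, so ethane in J = ethane in A = 3371.3 kg/min.
ethylene in J: m_A = 1290×0.689 + (1−0.119)·(1−0.692)·m_A, so m_A = 888.81/0.7287 = 1219.8 kg/min.
A = (1−0.692)×1219.8 + 3371.3 = 3747 kg/min.
Recycle H = (1−0.119)×3747 = 3301.1 kg/min.

3301 kg/min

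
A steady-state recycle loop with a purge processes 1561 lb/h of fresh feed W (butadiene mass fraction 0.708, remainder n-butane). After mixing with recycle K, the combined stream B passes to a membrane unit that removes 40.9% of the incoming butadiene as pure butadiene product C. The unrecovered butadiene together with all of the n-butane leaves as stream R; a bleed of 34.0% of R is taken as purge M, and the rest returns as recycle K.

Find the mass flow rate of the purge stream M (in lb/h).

819.9 lb/h

n-butane enters only via W and leaves only via the purge: 1561×0.292 = 0.340×(n-butane in R), and the membrane unit passes all n-butane, so n-butane in B = n-butane in R = 1340.6 lb/h.
butadiene in B: m_A = 1561×0.708 + (1−0.340)·(1−0.409)·m_A, so m_A = 1105.2/0.6099 = 1812 lb/h.
R = (1−0.409)×1812 + 1340.6 = 2411.5 lb/h.
Purge M = 0.340×2411.5 = 819.91 lb/h.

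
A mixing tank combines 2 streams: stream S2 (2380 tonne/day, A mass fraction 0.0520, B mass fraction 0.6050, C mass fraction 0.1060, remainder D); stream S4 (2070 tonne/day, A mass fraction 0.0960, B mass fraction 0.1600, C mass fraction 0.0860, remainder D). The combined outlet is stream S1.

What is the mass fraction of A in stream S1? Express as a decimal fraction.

0.0725

Total flow out = 2380 + 2070 = 4450 tonne/day.
A in = 2380×0.052 + 2070×0.096 = 322.48 tonne/day.
A mass fraction in S1 = 322.48/4450 = 0.0725.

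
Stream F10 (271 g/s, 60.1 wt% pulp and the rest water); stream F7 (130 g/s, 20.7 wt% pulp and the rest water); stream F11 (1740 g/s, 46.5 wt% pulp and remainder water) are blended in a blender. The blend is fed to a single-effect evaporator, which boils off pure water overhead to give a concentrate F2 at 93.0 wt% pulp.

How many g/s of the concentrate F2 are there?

1074 g/s

pulp entering = 271×0.601 + 130×0.207 + 1740×0.465 = 998.88 g/s.
All pulp reports to F2, so F2 = 998.88/0.930 = 1074.1 g/s.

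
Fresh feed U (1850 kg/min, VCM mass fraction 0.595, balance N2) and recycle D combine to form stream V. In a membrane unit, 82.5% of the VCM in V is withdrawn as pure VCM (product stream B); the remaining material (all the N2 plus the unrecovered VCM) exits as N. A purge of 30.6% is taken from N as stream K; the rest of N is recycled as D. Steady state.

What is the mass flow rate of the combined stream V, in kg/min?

3701 kg/min

N2 enters only via U and leaves only via the purge: 1850×0.405 = 0.306×(N2 in N), and the membrane unit passes all N2, so N2 in V = N2 in N = 2448.5 kg/min.
VCM in V: m_A = 1850×0.595 + (1−0.306)·(1−0.825)·m_A, so m_A = 1100.8/0.8785 = 1252.9 kg/min.
V = 1252.9 + 2448.5 = 3701.4 kg/min.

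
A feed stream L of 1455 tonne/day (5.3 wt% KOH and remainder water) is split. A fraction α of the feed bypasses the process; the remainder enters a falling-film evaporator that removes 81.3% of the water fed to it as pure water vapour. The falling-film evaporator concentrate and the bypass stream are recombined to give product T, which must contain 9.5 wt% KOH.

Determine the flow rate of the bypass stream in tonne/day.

619.5 tonne/day

All 1455×0.053 = 77.115 tonne/day of KOH reaches T, so T = 77.115/0.095 = 811.74 tonne/day and vapour = 643.26 tonne/day.
The evaporator receives (1−α)·1455 of feed at 0.947 water and removes 0.813 of that water:
0.813×0.947×(1−α)×1455 = 643.26
(1−α) = 643.26/1120.2 = 0.5742;  α = 0.4258.
Bypass flow = 0.4258×1455 = 619.5 tonne/day.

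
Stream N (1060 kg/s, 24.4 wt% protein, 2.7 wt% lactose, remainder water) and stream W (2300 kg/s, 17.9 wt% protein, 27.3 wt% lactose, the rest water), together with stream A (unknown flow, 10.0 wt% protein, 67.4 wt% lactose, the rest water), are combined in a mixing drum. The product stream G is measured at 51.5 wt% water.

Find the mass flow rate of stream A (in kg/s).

1048 kg/s

Let A be the unknown flow. Total out = 3360 + A.
water balance: 2033.1 + 0.226·A = 0.515·(3360 + A)
(0.226 − 0.515)·A = 0.515×3360 − 2033.1 = -302.74
A = -302.74 / -0.289 = 1047.5 kg/s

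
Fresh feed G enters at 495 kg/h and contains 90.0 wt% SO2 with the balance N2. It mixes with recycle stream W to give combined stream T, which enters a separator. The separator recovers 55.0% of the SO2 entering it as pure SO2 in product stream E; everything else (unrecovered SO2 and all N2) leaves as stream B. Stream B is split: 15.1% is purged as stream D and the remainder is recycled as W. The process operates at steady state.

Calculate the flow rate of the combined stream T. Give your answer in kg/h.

1049 kg/h

N2 enters only via G and leaves only via the purge: 495×0.100 = 0.151×(N2 in B), and the separator passes all N2, so N2 in T = N2 in B = 327.81 kg/h.
SO2 in T: m_A = 495×0.900 + (1−0.151)·(1−0.550)·m_A, so m_A = 445.5/0.6179 = 720.93 kg/h.
T = 720.93 + 327.81 = 1048.7 kg/h.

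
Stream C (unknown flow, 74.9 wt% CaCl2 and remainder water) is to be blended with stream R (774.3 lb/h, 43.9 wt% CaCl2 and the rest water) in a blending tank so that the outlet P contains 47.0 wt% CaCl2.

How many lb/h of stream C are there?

Let C be the unknown flow. Total out = 774.3 + C.
CaCl2 balance: 339.92 + 0.749·C = 0.470·(774.3 + C)
(0.749 − 0.470)·C = 0.470×774.3 − 339.92 = 24.003
C = 24.003 / 0.279 = 86.033 lb/h

86.03 lb/h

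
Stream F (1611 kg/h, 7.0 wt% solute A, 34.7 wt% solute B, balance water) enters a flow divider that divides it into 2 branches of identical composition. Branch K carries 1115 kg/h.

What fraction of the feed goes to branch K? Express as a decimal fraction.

0.692

Fraction to K = 1115/1611 = 0.6921.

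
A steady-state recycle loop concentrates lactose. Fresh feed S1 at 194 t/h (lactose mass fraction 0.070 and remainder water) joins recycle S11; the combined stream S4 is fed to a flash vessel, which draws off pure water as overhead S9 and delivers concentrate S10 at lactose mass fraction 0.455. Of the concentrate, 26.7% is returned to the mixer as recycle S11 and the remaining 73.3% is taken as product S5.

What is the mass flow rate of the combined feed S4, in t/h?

204.9 t/h

Overall lactose balance (none leaves overhead): lactose in fresh feed = lactose in product, i.e. 194×0.070 = (1−0.267)·S10·0.455.
S10 = 13.58/(0.455×0.733) = 40.718 t/h.
Recycle S11 = 0.267×40.718 = 10.872 t/h.
Combined feed S4 = 194 + 10.872 = 204.87 t/h.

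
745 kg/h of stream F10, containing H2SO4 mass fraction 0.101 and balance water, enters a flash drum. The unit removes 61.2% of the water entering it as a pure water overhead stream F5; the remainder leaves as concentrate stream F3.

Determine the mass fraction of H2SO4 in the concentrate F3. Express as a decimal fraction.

H2SO4 is not removed: 745×0.101 = 75.245 kg/h of H2SO4 enters F3.
water entering = 745×0.899 = 669.75 kg/h; overhead removed = 0.612×669.75 = 409.89 kg/h.
Concentrate = 745 − 409.89 = 335.11 kg/h.
Mass fraction = 75.245/335.11 = 0.225.

0.225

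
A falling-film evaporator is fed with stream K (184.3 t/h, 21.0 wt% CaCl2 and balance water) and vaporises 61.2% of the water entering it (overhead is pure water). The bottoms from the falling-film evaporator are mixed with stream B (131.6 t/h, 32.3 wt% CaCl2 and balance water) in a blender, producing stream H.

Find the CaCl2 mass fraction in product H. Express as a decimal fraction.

0.358

Vapour removed = 0.612×0.790×184.3 = 89.105 t/h; concentrate = 95.195 t/h.
CaCl2 reaching the mixer = 38.703 (from concentrate) + 131.6×0.323 = 81.21 t/h.
Product flow = 95.195 + 131.6 = 226.79 t/h; CaCl2 fraction = 0.358.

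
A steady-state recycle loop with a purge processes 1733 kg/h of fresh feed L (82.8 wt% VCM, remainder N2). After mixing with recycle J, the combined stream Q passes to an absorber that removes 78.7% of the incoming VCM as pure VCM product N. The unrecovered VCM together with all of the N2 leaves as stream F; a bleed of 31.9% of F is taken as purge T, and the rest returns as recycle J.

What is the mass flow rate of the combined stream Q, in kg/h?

N2 enters only via L and leaves only via the purge: 1733×0.172 = 0.319×(N2 in F), and the absorber passes all N2, so N2 in Q = N2 in F = 934.41 kg/h.
VCM in Q: m_A = 1733×0.828 + (1−0.319)·(1−0.787)·m_A, so m_A = 1434.9/0.8549 = 1678.4 kg/h.
Q = 1678.4 + 934.41 = 2612.8 kg/h.

2613 kg/h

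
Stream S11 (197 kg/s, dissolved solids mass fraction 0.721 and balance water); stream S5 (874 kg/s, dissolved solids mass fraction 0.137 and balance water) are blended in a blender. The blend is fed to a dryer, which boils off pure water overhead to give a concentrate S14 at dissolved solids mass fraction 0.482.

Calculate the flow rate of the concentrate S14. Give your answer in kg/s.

dissolved solids entering = 197×0.721 + 874×0.137 = 261.78 kg/s.
All dissolved solids reports to S14, so S14 = 261.78/0.482 = 543.1 kg/s.

543.1 kg/s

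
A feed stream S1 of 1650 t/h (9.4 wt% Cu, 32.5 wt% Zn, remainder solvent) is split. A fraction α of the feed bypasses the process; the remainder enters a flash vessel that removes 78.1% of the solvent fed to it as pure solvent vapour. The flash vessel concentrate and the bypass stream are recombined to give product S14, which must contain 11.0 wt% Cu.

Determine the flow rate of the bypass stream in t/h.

1121 t/h

All 1650×0.094 = 155.1 t/h of Cu reaches S14, so S14 = 155.1/0.110 = 1410 t/h and vapour = 240 t/h.
The evaporator receives (1−α)·1650 of feed at 0.581 solvent and removes 0.781 of that solvent:
0.781×0.581×(1−α)×1650 = 240
(1−α) = 240/748.71 = 0.3206;  α = 0.6794.
Bypass flow = 0.6794×1650 = 1121.1 t/h.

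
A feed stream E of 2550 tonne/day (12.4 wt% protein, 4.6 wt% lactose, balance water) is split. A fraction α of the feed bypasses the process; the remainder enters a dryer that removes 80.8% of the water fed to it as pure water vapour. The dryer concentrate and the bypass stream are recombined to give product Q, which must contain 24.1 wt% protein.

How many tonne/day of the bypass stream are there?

704.1 tonne/day

All 2550×0.124 = 316.2 tonne/day of protein reaches Q, so Q = 316.2/0.241 = 1312 tonne/day and vapour = 1238 tonne/day.
The evaporator receives (1−α)·2550 of feed at 0.830 water and removes 0.808 of that water:
0.808×0.830×(1−α)×2550 = 1238
(1−α) = 1238/1710.1 = 0.7239;  α = 0.2761.
Bypass flow = 0.2761×2550 = 704.05 tonne/day.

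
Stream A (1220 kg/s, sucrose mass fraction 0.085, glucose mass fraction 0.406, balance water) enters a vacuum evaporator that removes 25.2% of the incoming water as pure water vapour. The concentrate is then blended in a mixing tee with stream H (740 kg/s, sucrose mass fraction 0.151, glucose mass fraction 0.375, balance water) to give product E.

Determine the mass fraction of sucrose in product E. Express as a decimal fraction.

0.119

Vapour removed = 0.252×0.509×1220 = 156.49 kg/s; concentrate = 1063.5 kg/s.
sucrose reaching the mixer = 103.7 (from concentrate) + 740×0.151 = 215.44 kg/s.
Product flow = 1063.5 + 740 = 1803.5 kg/s; sucrose fraction = 0.119.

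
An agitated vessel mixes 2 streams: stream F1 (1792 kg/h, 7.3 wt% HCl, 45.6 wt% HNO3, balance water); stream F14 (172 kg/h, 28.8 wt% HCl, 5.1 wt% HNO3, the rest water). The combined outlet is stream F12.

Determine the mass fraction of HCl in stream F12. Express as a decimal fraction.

0.0918

Total flow out = 1792 + 172 = 1964 kg/h.
HCl in = 1792×0.073 + 172×0.288 = 180.35 kg/h.
HCl mass fraction in F12 = 180.35/1964 = 0.0918.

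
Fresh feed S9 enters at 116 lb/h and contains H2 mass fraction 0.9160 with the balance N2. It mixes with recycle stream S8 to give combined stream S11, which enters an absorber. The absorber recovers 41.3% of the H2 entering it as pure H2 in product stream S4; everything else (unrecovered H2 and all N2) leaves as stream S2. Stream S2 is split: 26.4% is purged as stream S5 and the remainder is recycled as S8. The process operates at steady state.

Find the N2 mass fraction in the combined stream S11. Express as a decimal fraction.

0.1648

N2 enters only via S9 and leaves only via the purge: 116×0.084 = 0.264×(N2 in S2), and the absorber passes all N2, so N2 in S11 = N2 in S2 = 36.909 lb/h.
H2 in S11: m_A = 116×0.916 + (1−0.264)·(1−0.413)·m_A, so m_A = 106.26/0.5680 = 187.08 lb/h.
S11 = 187.08 + 36.909 = 223.99 lb/h.
N2 fraction in S11 = 36.909/223.99 = 0.1648.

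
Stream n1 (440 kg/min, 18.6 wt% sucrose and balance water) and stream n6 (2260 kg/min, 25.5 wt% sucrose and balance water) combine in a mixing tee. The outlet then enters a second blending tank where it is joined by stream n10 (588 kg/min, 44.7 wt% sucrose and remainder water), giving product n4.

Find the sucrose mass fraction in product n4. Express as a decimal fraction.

0.280

Overall, product flow = 3288 kg/min.
sucrose in = 440×0.186 + 2260×0.255 + 588×0.447 = 920.98 kg/min.
sucrose fraction in n4 = 0.280.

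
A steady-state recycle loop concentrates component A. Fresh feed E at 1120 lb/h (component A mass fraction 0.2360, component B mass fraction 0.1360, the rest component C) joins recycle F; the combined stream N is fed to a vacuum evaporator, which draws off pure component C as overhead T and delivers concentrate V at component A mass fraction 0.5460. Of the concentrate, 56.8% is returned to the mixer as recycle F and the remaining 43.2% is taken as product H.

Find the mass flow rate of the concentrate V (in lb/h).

Overall component A balance (none leaves overhead): component A in fresh feed = component A in product, i.e. 1120×0.236 = (1−0.568)·V·0.546.
V = 264.32/(0.546×0.432) = 1120.6 lb/h.

1121 lb/h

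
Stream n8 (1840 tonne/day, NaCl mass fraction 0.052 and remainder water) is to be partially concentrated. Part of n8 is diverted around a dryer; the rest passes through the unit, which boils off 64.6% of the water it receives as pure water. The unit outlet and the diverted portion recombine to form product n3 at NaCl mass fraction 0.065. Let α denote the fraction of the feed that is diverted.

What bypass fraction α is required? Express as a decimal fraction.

0.673

All 1840×0.052 = 95.68 tonne/day of NaCl reaches n3, so n3 = 95.68/0.065 = 1472 tonne/day and vapour = 368 tonne/day.
The evaporator receives (1−α)·1840 of feed at 0.948 water and removes 0.646 of that water:
0.646×0.948×(1−α)×1840 = 368
(1−α) = 368/1126.8 = 0.3266;  α = 0.6734.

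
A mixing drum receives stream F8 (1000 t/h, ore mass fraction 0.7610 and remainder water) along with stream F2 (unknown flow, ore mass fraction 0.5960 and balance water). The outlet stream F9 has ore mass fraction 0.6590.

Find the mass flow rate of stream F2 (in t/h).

Let F2 be the unknown flow. Total out = 1000 + F2.
ore balance: 761 + 0.596·F2 = 0.659·(1000 + F2)
(0.596 − 0.659)·F2 = 0.659×1000 − 761 = -102
F2 = -102 / -0.063 = 1619 t/h

1619 t/h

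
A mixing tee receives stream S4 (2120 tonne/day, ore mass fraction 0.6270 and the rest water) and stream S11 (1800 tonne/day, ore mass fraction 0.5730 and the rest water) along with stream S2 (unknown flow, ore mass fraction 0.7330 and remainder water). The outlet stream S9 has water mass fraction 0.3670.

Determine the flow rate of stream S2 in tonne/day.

1207 tonne/day

Let S2 be the unknown flow. Total out = 3920 + S2.
water balance: 1559.4 + 0.267·S2 = 0.367·(3920 + S2)
(0.267 − 0.367)·S2 = 0.367×3920 − 1559.4 = -120.72
S2 = -120.72 / -0.100 = 1207.2 tonne/day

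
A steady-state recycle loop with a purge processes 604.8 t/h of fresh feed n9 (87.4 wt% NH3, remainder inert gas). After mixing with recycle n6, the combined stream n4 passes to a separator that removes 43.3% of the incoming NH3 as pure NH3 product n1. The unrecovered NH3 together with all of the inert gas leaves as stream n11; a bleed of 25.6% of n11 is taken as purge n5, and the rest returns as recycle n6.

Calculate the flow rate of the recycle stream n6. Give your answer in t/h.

607.2 t/h

inert gas enters only via n9 and leaves only via the purge: 604.8×0.126 = 0.256×(inert gas in n11), and the separator passes all inert gas, so inert gas in n4 = inert gas in n11 = 297.67 t/h.
NH3 in n4: m_A = 604.8×0.874 + (1−0.256)·(1−0.433)·m_A, so m_A = 528.6/0.5782 = 914.28 t/h.
n11 = (1−0.433)×914.28 + 297.67 = 816.07 t/h.
Recycle n6 = (1−0.256)×816.07 = 607.16 t/h.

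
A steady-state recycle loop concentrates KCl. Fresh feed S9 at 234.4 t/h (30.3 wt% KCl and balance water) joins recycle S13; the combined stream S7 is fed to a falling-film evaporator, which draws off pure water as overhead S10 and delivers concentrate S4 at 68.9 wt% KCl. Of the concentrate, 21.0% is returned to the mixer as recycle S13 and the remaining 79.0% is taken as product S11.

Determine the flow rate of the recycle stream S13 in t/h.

Overall KCl balance (none leaves overhead): KCl in fresh feed = KCl in product, i.e. 234.4×0.303 = (1−0.210)·S4·0.689.
S4 = 71.023/(0.689×0.790) = 130.48 t/h.
Recycle S13 = 0.210×130.48 = 27.401 t/h.

27.4 t/h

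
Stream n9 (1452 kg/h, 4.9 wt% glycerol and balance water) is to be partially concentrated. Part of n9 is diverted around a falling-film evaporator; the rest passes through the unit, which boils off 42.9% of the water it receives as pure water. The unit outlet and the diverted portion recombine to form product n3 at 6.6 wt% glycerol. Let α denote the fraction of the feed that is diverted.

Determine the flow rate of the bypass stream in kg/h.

All 1452×0.049 = 71.148 kg/h of glycerol reaches n3, so n3 = 71.148/0.066 = 1078 kg/h and vapour = 374 kg/h.
The evaporator receives (1−α)·1452 of feed at 0.951 water and removes 0.429 of that water:
0.429×0.951×(1−α)×1452 = 374
(1−α) = 374/592.39 = 0.6313;  α = 0.3687.
Bypass flow = 0.3687×1452 = 535.29 kg/h.

535.3 kg/h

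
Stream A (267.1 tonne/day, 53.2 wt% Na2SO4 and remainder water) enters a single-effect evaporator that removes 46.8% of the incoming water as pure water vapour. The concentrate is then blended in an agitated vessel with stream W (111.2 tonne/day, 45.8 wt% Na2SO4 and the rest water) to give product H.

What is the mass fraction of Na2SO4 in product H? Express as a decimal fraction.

0.604

Vapour removed = 0.468×0.468×267.1 = 58.501 tonne/day; concentrate = 208.6 tonne/day.
Na2SO4 reaching the mixer = 142.1 (from concentrate) + 111.2×0.458 = 193.03 tonne/day.
Product flow = 208.6 + 111.2 = 319.8 tonne/day; Na2SO4 fraction = 0.604.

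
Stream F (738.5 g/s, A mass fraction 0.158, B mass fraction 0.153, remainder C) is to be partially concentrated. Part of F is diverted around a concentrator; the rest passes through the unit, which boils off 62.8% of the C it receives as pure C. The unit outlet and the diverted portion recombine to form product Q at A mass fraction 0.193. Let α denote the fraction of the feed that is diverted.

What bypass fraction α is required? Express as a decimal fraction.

0.581

All 738.5×0.158 = 116.68 g/s of A reaches Q, so Q = 116.68/0.193 = 604.58 g/s and vapour = 133.92 g/s.
The evaporator receives (1−α)·738.5 of feed at 0.689 C and removes 0.628 of that C:
0.628×0.689×(1−α)×738.5 = 133.92
(1−α) = 133.92/319.54 = 0.4191;  α = 0.5809.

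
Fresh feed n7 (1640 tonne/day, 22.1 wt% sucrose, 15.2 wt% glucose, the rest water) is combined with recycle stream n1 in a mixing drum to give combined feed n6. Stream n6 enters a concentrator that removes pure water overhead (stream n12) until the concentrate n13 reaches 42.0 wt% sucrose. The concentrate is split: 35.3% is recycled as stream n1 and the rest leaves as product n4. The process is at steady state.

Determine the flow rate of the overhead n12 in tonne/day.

777 tonne/day

Overall sucrose balance (none leaves overhead): sucrose in fresh feed = sucrose in product, i.e. 1640×0.221 = (1−0.353)·n13·0.420.
n13 = 362.44/(0.420×0.647) = 1333.8 tonne/day.
Recycle n1 = 0.353×1333.8 = 470.82 tonne/day.
Combined feed n6 = 1640 + 470.82 = 2110.8 tonne/day.
Overhead n12 = n6 − n13 = 2110.8 − 1333.8 = 777.05 tonne/day.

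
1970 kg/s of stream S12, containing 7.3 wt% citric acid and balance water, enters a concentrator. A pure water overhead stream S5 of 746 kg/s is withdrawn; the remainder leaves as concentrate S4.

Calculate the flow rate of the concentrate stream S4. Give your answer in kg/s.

1224 kg/s

Concentrate = 1970 − 746 = 1224 kg/s.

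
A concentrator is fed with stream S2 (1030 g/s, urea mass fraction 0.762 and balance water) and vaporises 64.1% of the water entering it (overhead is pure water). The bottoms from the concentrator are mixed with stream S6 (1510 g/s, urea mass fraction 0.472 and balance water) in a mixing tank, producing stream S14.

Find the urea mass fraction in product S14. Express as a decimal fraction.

Vapour removed = 0.641×0.238×1030 = 157.13 g/s; concentrate = 872.87 g/s.
urea reaching the mixer = 784.86 (from concentrate) + 1510×0.472 = 1497.6 g/s.
Product flow = 872.87 + 1510 = 2382.9 g/s; urea fraction = 0.628.

0.628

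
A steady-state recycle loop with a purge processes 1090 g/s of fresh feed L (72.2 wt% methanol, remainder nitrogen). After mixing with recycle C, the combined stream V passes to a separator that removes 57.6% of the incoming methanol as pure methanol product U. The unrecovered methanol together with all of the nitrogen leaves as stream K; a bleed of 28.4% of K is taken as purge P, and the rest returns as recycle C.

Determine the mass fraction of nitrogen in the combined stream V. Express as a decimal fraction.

nitrogen enters only via L and leaves only via the purge: 1090×0.278 = 0.284×(nitrogen in K), and the separator passes all nitrogen, so nitrogen in V = nitrogen in K = 1067 g/s.
methanol in V: m_A = 1090×0.722 + (1−0.284)·(1−0.576)·m_A, so m_A = 786.98/0.6964 = 1130 g/s.
V = 1130 + 1067 = 2197 g/s.
nitrogen fraction in V = 1067/2197 = 0.4856.

0.4856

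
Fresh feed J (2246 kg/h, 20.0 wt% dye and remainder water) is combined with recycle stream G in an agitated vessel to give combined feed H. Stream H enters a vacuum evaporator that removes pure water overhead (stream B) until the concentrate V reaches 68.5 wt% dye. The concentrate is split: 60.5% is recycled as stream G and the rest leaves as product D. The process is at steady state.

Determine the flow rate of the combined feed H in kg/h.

Overall dye balance (none leaves overhead): dye in fresh feed = dye in product, i.e. 2246×0.200 = (1−0.605)·V·0.685.
V = 449.2/(0.685×0.395) = 1660.2 kg/h.
Recycle G = 0.605×1660.2 = 1004.4 kg/h.
Combined feed H = 2246 + 1004.4 = 3250.4 kg/h.

3250 kg/h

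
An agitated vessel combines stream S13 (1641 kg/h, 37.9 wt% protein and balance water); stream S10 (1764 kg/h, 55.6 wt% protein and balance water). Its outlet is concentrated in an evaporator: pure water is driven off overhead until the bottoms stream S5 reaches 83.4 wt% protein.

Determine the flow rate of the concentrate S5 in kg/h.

protein entering = 1641×0.379 + 1764×0.556 = 1602.7 kg/h.
All protein reports to S5, so S5 = 1602.7/0.834 = 1921.7 kg/h.

1922 kg/h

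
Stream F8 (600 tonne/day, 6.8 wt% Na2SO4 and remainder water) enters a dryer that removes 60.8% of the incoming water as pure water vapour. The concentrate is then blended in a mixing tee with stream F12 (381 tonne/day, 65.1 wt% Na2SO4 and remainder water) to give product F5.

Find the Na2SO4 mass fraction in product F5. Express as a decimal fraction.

Vapour removed = 0.608×0.932×600 = 339.99 tonne/day; concentrate = 260.01 tonne/day.
Na2SO4 reaching the mixer = 40.8 (from concentrate) + 381×0.651 = 288.83 tonne/day.
Product flow = 260.01 + 381 = 641.01 tonne/day; Na2SO4 fraction = 0.451.

0.451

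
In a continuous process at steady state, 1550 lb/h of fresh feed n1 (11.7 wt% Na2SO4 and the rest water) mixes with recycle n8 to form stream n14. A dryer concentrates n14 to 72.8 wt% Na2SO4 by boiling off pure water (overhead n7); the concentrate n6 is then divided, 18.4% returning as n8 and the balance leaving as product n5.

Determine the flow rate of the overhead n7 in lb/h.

Overall Na2SO4 balance (none leaves overhead): Na2SO4 in fresh feed = Na2SO4 in product, i.e. 1550×0.117 = (1−0.184)·n6·0.728.
n6 = 181.35/(0.728×0.816) = 305.28 lb/h.
Recycle n8 = 0.184×305.28 = 56.171 lb/h.
Combined feed n14 = 1550 + 56.171 = 1606.2 lb/h.
Overhead n7 = n14 − n6 = 1606.2 − 305.28 = 1300.9 lb/h.

1301 lb/h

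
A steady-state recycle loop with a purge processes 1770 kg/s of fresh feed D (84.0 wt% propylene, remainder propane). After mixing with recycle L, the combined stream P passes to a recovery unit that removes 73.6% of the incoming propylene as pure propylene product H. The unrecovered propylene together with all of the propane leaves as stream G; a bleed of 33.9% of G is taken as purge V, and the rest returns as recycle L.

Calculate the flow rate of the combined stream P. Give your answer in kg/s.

2636 kg/s

propane enters only via D and leaves only via the purge: 1770×0.160 = 0.339×(propane in G), and the recovery unit passes all propane, so propane in P = propane in G = 835.4 kg/s.
propylene in P: m_A = 1770×0.840 + (1−0.339)·(1−0.736)·m_A, so m_A = 1486.8/0.8255 = 1801.1 kg/s.
P = 1801.1 + 835.4 = 2636.5 kg/s.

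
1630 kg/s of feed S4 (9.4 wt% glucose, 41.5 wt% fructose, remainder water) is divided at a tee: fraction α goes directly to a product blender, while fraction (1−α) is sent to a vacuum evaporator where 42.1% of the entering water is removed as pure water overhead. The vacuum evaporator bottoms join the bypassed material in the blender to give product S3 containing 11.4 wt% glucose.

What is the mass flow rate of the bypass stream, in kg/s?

All 1630×0.094 = 153.22 kg/s of glucose reaches S3, so S3 = 153.22/0.114 = 1344 kg/s and vapour = 285.96 kg/s.
The evaporator receives (1−α)·1630 of feed at 0.491 water and removes 0.421 of that water:
0.421×0.491×(1−α)×1630 = 285.96
(1−α) = 285.96/336.94 = 0.8487;  α = 0.1513.
Bypass flow = 0.1513×1630 = 246.6 kg/s.

246.6 kg/s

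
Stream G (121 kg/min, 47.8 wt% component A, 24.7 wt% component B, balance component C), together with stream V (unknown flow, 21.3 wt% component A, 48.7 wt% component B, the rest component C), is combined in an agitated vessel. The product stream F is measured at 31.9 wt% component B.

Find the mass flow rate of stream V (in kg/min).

51.86 kg/min

Let V be the unknown flow. Total out = 121 + V.
component B balance: 29.887 + 0.487·V = 0.319·(121 + V)
(0.487 − 0.319)·V = 0.319×121 − 29.887 = 8.712
V = 8.712 / 0.168 = 51.857 kg/min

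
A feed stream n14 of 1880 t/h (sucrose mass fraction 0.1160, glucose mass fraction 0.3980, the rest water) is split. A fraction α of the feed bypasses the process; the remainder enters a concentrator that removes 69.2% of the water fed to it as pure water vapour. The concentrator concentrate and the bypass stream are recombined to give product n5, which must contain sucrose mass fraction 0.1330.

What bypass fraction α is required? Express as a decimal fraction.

All 1880×0.116 = 218.08 t/h of sucrose reaches n5, so n5 = 218.08/0.133 = 1639.7 t/h and vapour = 240.3 t/h.
The evaporator receives (1−α)·1880 of feed at 0.486 water and removes 0.692 of that water:
0.692×0.486×(1−α)×1880 = 240.3
(1−α) = 240.3/632.27 = 0.3801;  α = 0.6199.

0.620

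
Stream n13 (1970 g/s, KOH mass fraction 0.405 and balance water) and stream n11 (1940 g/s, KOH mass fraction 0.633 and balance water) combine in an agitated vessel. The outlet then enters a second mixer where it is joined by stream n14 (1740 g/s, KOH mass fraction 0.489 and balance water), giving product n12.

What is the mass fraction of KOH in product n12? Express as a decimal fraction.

Overall, product flow = 5650 g/s.
KOH in = 1970×0.405 + 1940×0.633 + 1740×0.489 = 2876.7 g/s.
KOH fraction in n12 = 0.509.

0.509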